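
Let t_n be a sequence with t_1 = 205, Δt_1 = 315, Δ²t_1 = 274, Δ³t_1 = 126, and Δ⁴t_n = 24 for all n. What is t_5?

3637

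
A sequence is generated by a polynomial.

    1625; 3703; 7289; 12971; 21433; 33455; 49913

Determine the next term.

First differences: 2078, 3586, 5682, 8462, 12022, 16458
Second differences: 1508, 2096, 2780, 3560, 4436
Third differences: 588, 684, 780, 876
Fourth differences: 96, 96, 96
Fourth differences constant at 96.
876 + 96 = 972;  4436 + 972 = 5408;  16458 + 5408 = 21866;  49913 + 21866 = 71779

71779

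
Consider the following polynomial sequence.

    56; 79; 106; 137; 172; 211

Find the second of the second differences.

4

D1: 23, 27, 31, 35, 39
D2: 4, 4, 4, 4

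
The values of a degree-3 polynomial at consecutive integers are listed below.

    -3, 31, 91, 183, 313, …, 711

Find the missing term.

487

Using the first 5 terms:
First differences: 34  60  92  130
Second differences: 26  32  38
Third differences: 6  6
Constant third difference = 6.
Extend forward: 38 + 6 = 44;  130 + 44 = 174;  313 + 174 = 487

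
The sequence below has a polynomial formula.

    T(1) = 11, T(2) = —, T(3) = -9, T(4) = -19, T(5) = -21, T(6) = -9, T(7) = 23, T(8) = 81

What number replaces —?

3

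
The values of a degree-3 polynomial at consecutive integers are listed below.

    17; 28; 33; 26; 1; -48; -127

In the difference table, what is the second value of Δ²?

-12

First differences: 11, 5, -7, -25, -49, -79
Second differences: -6, -12, -18, -24, -30
Third differences: -6, -6, -6, -6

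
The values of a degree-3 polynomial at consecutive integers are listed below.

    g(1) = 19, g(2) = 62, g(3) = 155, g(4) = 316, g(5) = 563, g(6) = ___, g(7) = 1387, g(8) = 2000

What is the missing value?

Using the first 5 terms:
D1: 43  93  161  247
D2: 50  68  86
D3: 18  18
Constant third difference = 18.
Extend forward: 86 + 18 = 104;  247 + 104 = 351;  563 + 351 = 914

914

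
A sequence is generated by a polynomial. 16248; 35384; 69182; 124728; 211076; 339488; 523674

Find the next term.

780032

D1: 19136  33798  55546  86348  128412  184186
D2: 14662  21748  30802  42064  55774
D3: 7086  9054  11262  13710
D4: 1968  2208  2448
D5: 240  240
Constant fifth difference = 240, so extend:
2448 + 240 = 2688;  13710 + 2688 = 16398;  55774 + 16398 = 72172;  184186 + 72172 = 256358;  523674 + 256358 = 780032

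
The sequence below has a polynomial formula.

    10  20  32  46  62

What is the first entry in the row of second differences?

First differences: 10, 12, 14, 16
Second differences: 2, 2, 2

2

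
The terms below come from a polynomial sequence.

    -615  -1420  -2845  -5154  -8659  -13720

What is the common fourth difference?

-48

First differences: -805, -1425, -2309, -3505, -5061
Second differences: -620, -884, -1196, -1556
Third differences: -264, -312, -360
Fourth differences: -48, -48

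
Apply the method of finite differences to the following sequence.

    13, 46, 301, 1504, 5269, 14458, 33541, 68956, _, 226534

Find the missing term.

Using the first 8 terms:
First differences: 33  255  1203  3765  9189  19083  35415
Second differences: 222  948  2562  5424  9894  16332
Third differences: 726  1614  2862  4470  6438
Fourth differences: 888  1248  1608  1968
Fifth differences: 360  360  360
Constant fifth difference = 360.
Extend forward: 1968 + 360 = 2328;  6438 + 2328 = 8766;  16332 + 8766 = 25098;  35415 + 25098 = 60513;  68956 + 60513 = 129469

129469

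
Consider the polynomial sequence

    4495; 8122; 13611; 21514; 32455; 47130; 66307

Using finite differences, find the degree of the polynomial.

D1: 3627, 5489, 7903, 10941, 14675, 19177
D2: 1862, 2414, 3038, 3734, 4502
D3: 552, 624, 696, 768
D4: 72, 72, 72
The fourth differences are constant, so the polynomial has degree 4.

4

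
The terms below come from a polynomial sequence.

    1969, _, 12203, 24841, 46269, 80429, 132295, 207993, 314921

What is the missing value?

Using the last 7 terms:
12638  21428  34160  51866  75698  106928
8790  12732  17706  23832  31230
3942  4974  6126  7398
1032  1152  1272
120  120
Constant fifth difference = 120.
Extend backward: 1032 − 120 = 912;  3942 − 912 = 3030;  8790 − 3030 = 5760;  12638 − 5760 = 6878;  12203 − 6878 = 5325

5325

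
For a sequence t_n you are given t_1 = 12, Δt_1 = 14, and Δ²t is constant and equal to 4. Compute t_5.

Build the table forward from the leading diagonal:
Second differences: 4  4  4  4  4
First differences: 14  18  22  26  30
t: 12  26  44  66  92

92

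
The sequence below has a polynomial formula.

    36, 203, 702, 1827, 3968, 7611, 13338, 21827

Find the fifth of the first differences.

3643

Δ: 167, 499, 1125, 2141, 3643, 5727, 8489
Δ²: 332, 626, 1016, 1502, 2084, 2762
Δ³: 294, 390, 486, 582, 678
Δ⁴: 96, 96, 96, 96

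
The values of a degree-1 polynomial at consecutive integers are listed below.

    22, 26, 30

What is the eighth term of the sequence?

First differences: 4 , 4
The first differences are constant (4).
30 + 4 = 34
34 + 4 = 38
38 + 4 = 42
42 + 4 = 46
46 + 4 = 50

50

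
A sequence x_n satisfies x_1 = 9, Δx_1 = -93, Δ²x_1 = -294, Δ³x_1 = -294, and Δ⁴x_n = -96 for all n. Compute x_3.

-471

Build the table forward from the leading diagonal:
Fourth differences: -96  -96  -96
Third differences: -294  -390  -486
Second differences: -294  -588  -978
First differences: -93  -387  -975
x: 9  -84  -471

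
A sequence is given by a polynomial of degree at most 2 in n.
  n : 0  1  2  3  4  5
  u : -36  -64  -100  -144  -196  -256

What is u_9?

-28, -36, -44, -52, -60
-8, -8, -8, -8
The second differences are constant (-8).
-60 − 8 = -68;  -256 − 68 = -324
-68 − 8 = -76;  -324 − 76 = -400
-76 − 8 = -84;  -400 − 84 = -484
-84 − 8 = -92;  -484 − 92 = -576

-576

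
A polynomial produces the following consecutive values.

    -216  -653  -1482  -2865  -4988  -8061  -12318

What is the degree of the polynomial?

4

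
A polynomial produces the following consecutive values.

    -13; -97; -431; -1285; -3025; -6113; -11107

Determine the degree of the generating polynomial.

D1: -84, -334, -854, -1740, -3088, -4994
D2: -250, -520, -886, -1348, -1906
D3: -270, -366, -462, -558
D4: -96, -96, -96
The fourth differences are constant, so the polynomial has degree 4.

4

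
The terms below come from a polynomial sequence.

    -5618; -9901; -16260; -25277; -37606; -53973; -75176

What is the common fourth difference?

D1: -4283, -6359, -9017, -12329, -16367, -21203
D2: -2076, -2658, -3312, -4038, -4836
D3: -582, -654, -726, -798
D4: -72, -72, -72

-72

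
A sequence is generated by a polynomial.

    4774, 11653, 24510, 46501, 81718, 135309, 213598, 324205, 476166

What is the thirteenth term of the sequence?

Δ: 6879  12857  21991  35217  53591  78289  110607  151961
Δ²: 5978  9134  13226  18374  24698  32318  41354
Δ³: 3156  4092  5148  6324  7620  9036
Δ⁴: 936  1056  1176  1296  1416
Δ⁵: 120  120  120  120
Fifth differences constant at 120.
1416 + 120 = 1536;  9036 + 1536 = 10572;  41354 + 10572 = 51926;  151961 + 51926 = 203887;  476166 + 203887 = 680053
1536 + 120 = 1656;  10572 + 1656 = 12228;  51926 + 12228 = 64154;  203887 + 64154 = 268041;  680053 + 268041 = 948094
1656 + 120 = 1776;  12228 + 1776 = 14004;  64154 + 14004 = 78158;  268041 + 78158 = 346199;  948094 + 346199 = 1294293
1776 + 120 = 1896;  14004 + 1896 = 15900;  78158 + 15900 = 94058;  346199 + 94058 = 440257;  1294293 + 440257 = 1734550

1734550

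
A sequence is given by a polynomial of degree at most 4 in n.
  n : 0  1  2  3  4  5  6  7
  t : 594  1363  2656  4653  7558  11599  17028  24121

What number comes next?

Δ: 769 , 1293 , 1997 , 2905 , 4041 , 5429 , 7093
Δ²: 524 , 704 , 908 , 1136 , 1388 , 1664
Δ³: 180 , 204 , 228 , 252 , 276
Δ⁴: 24 , 24 , 24 , 24
Fourth differences constant at 24.
276 + 24 = 300;  1664 + 300 = 1964;  7093 + 1964 = 9057;  24121 + 9057 = 33178

33178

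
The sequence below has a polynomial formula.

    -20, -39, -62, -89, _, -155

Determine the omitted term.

-120

Using the first 4 terms:
-19  -23  -27
-4  -4
Constant second difference = -4.
Extend forward: -27 − 4 = -31;  -89 − 31 = -120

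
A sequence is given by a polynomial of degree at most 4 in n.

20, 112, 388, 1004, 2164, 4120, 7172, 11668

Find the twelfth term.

First differences: 92, 276, 616, 1160, 1956, 3052, 4496
Second differences: 184, 340, 544, 796, 1096, 1444
Third differences: 156, 204, 252, 300, 348
Fourth differences: 48, 48, 48, 48
Fourth differences constant at 48.
348 + 48 = 396;  1444 + 396 = 1840;  4496 + 1840 = 6336;  11668 + 6336 = 18004
396 + 48 = 444;  1840 + 444 = 2284;  6336 + 2284 = 8620;  18004 + 8620 = 26624
444 + 48 = 492;  2284 + 492 = 2776;  8620 + 2776 = 11396;  26624 + 11396 = 38020
492 + 48 = 540;  2776 + 540 = 3316;  11396 + 3316 = 14712;  38020 + 14712 = 52732

52732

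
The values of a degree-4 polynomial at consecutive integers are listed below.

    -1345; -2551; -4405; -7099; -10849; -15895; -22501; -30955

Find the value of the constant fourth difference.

-24

Δ: -1206, -1854, -2694, -3750, -5046, -6606, -8454
Δ²: -648, -840, -1056, -1296, -1560, -1848
Δ³: -192, -216, -240, -264, -288
Δ⁴: -24, -24, -24, -24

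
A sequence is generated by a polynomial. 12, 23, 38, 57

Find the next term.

D1: 11, 15, 19
D2: 4, 4
Second differences constant at 4.
19 + 4 = 23;  57 + 23 = 80

80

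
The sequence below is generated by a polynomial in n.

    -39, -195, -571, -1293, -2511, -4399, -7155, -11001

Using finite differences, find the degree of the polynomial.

4

D1: -156, -376, -722, -1218, -1888, -2756, -3846
D2: -220, -346, -496, -670, -868, -1090
D3: -126, -150, -174, -198, -222
D4: -24, -24, -24, -24
The fourth differences are constant, so the polynomial has degree 4.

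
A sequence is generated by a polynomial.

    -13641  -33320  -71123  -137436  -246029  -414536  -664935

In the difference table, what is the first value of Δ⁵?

-480

First differences: -19679, -37803, -66313, -108593, -168507, -250399
Second differences: -18124, -28510, -42280, -59914, -81892
Third differences: -10386, -13770, -17634, -21978
Fourth differences: -3384, -3864, -4344
Fifth differences: -480, -480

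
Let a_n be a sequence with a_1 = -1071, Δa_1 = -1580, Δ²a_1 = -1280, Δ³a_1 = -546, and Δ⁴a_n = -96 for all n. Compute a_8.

-61481

Build the table forward from the leading diagonal:
Δ⁴: -96, -96, -96, -96, -96, -96, -96, -96
Δ³: -546, -642, -738, -834, -930, -1026, -1122, -1218
Δ²: -1280, -1826, -2468, -3206, -4040, -4970, -5996, -7118
Δ: -1580, -2860, -4686, -7154, -10360, -14400, -19370, -25366
a: -1071, -2651, -5511, -10197, -17351, -27711, -42111, -61481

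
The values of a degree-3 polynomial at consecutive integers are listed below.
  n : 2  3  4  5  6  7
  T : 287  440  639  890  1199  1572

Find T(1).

First differences: 153, 199, 251, 309, 373
Second differences: 46, 52, 58, 64
Third differences: 6, 6, 6
The third differences are constant at 6.
Work back: 46 − 6 = 40;  153 − 40 = 113;  287 − 113 = 174

174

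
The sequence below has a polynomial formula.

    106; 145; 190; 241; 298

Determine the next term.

First differences: 39 , 45 , 51 , 57
Second differences: 6 , 6 , 6
Constant second difference = 6, so extend:
57 + 6 = 63;  298 + 63 = 361

361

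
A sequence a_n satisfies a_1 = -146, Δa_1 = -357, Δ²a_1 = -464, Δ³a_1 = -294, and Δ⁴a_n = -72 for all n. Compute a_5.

-5606

Build the table forward from the leading diagonal:
Fourth differences: -72  -72  -72  -72  -72
Third differences: -294  -366  -438  -510  -582
Second differences: -464  -758  -1124  -1562  -2072
First differences: -357  -821  -1579  -2703  -4265
a: -146  -503  -1324  -2903  -5606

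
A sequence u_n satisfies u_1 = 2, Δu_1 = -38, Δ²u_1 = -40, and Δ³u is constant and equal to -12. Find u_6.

-708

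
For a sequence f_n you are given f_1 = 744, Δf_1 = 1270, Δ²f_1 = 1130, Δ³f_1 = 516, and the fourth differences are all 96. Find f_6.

24034

Build the table forward from the leading diagonal:
Δ⁴: 96  96  96  96  96  96
Δ³: 516  612  708  804  900  996
Δ²: 1130  1646  2258  2966  3770  4670
Δ: 1270  2400  4046  6304  9270  13040
f: 744  2014  4414  8460  14764  24034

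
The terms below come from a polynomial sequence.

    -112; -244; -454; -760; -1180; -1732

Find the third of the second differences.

First differences: -132, -210, -306, -420, -552
Second differences: -78, -96, -114, -132
Third differences: -18, -18, -18

-114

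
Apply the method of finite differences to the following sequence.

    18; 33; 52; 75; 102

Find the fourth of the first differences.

27

Δ: 15, 19, 23, 27
Δ²: 4, 4, 4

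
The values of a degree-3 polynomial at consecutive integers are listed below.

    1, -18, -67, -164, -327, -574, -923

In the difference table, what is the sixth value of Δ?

First differences: -19, -49, -97, -163, -247, -349
Second differences: -30, -48, -66, -84, -102
Third differences: -18, -18, -18, -18

-349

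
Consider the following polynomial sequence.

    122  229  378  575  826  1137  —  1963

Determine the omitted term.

Using the first 6 terms:
First differences: 107  149  197  251  311
Second differences: 42  48  54  60
Third differences: 6  6  6
Constant third difference = 6.
Extend forward: 60 + 6 = 66;  311 + 66 = 377;  1137 + 377 = 1514

1514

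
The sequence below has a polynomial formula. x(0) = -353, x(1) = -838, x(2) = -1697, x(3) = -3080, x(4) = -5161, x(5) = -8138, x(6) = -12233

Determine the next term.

-485, -859, -1383, -2081, -2977, -4095
-374, -524, -698, -896, -1118
-150, -174, -198, -222
-24, -24, -24
The fourth differences are constant (-24).
-222 − 24 = -246;  -1118 − 246 = -1364;  -4095 − 1364 = -5459;  -12233 − 5459 = -17692

-17692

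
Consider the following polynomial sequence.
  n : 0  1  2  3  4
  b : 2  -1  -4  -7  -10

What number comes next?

-13

D1: -3 , -3 , -3 , -3
Constant first difference = -3, so extend:
-10 − 3 = -13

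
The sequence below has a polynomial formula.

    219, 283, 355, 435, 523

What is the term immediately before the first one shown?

163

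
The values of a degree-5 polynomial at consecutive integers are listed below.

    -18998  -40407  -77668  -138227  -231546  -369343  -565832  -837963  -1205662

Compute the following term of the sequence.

-1692071

-21409, -37261, -60559, -93319, -137797, -196489, -272131, -367699
-15852, -23298, -32760, -44478, -58692, -75642, -95568
-7446, -9462, -11718, -14214, -16950, -19926
-2016, -2256, -2496, -2736, -2976
-240, -240, -240, -240
The fifth differences are constant (-240).
-2976 − 240 = -3216;  -19926 − 3216 = -23142;  -95568 − 23142 = -118710;  -367699 − 118710 = -486409;  -1205662 − 486409 = -1692071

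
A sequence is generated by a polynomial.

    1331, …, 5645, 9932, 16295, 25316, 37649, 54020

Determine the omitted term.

2924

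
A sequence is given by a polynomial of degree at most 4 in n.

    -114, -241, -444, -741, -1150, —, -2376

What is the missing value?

-1689

Using the first 5 terms:
First differences: -127, -203, -297, -409
Second differences: -76, -94, -112
Third differences: -18, -18
Constant third difference = -18.
Extend forward: -112 − 18 = -130;  -409 − 130 = -539;  -1150 − 539 = -1689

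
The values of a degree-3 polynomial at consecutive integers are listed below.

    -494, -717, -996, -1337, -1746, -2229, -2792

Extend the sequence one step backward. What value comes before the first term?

-321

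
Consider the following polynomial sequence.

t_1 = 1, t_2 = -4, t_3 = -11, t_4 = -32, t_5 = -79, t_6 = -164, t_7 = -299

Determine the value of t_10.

-1124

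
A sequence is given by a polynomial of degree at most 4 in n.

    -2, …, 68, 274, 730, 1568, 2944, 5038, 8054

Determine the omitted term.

Using the last 7 terms:
Δ: 206, 456, 838, 1376, 2094, 3016
Δ²: 250, 382, 538, 718, 922
Δ³: 132, 156, 180, 204
Δ⁴: 24, 24, 24
Constant fourth difference = 24.
Extend backward: 132 − 24 = 108;  250 − 108 = 142;  206 − 142 = 64;  68 − 64 = 4

4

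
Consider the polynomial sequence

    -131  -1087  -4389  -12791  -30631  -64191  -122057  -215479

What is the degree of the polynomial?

Δ: -956, -3302, -8402, -17840, -33560, -57866, -93422
Δ²: -2346, -5100, -9438, -15720, -24306, -35556
Δ³: -2754, -4338, -6282, -8586, -11250
Δ⁴: -1584, -1944, -2304, -2664
Δ⁵: -360, -360, -360
The fifth differences are constant, so the polynomial has degree 5.

5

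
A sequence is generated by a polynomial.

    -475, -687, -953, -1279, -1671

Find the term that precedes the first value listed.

Δ: -212  -266  -326  -392
Δ²: -54  -60  -66
Δ³: -6  -6
The third differences are constant at -6.
Work back: -54 + 6 = -48;  -212 + 48 = -164;  -475 + 164 = -311

-311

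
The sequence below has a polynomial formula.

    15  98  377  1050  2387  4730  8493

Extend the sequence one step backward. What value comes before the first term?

2

Δ: 83  279  673  1337  2343  3763
Δ²: 196  394  664  1006  1420
Δ³: 198  270  342  414
Δ⁴: 72  72  72
The fourth differences are constant at 72.
Work back: 198 − 72 = 126;  196 − 126 = 70;  83 − 70 = 13;  15 − 13 = 2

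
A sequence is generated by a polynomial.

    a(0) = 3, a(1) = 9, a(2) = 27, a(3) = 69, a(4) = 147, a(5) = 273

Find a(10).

2043

Δ: 6, 18, 42, 78, 126
Δ²: 12, 24, 36, 48
Δ³: 12, 12, 12
The third differences are constant (12).
48 + 12 = 60;  126 + 60 = 186;  273 + 186 = 459
60 + 12 = 72;  186 + 72 = 258;  459 + 258 = 717
72 + 12 = 84;  258 + 84 = 342;  717 + 342 = 1059
84 + 12 = 96;  342 + 96 = 438;  1059 + 438 = 1497
96 + 12 = 108;  438 + 108 = 546;  1497 + 546 = 2043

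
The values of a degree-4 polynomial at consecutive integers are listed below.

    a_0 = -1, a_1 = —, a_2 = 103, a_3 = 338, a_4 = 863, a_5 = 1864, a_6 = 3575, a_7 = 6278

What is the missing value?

20

Using the last 6 terms:
Δ: 235, 525, 1001, 1711, 2703
Δ²: 290, 476, 710, 992
Δ³: 186, 234, 282
Δ⁴: 48, 48
Constant fourth difference = 48.
Extend backward: 186 − 48 = 138;  290 − 138 = 152;  235 − 152 = 83;  103 − 83 = 20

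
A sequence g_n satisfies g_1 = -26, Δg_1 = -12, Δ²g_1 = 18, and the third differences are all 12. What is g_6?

Build the table forward from the leading diagonal:
Third differences: 12  12  12  12  12  12
Second differences: 18  30  42  54  66  78
First differences: -12  6  36  78  132  198
g: -26  -38  -32  4  82  214

214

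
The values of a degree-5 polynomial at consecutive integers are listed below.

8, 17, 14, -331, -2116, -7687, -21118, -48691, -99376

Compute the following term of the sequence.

-185311

First differences: 9 , -3 , -345 , -1785 , -5571 , -13431 , -27573 , -50685
Second differences: -12 , -342 , -1440 , -3786 , -7860 , -14142 , -23112
Third differences: -330 , -1098 , -2346 , -4074 , -6282 , -8970
Fourth differences: -768 , -1248 , -1728 , -2208 , -2688
Fifth differences: -480 , -480 , -480 , -480
Fifth differences constant at -480.
-2688 − 480 = -3168;  -8970 − 3168 = -12138;  -23112 − 12138 = -35250;  -50685 − 35250 = -85935;  -99376 − 85935 = -185311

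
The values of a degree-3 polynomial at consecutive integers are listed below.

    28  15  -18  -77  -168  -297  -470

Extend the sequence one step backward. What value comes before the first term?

Δ: -13, -33, -59, -91, -129, -173
Δ²: -20, -26, -32, -38, -44
Δ³: -6, -6, -6, -6
The third differences are constant at -6.
Work back: -20 + 6 = -14;  -13 + 14 = 1;  28 − 1 = 27

27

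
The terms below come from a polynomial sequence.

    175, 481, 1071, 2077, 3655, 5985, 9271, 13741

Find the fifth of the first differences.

Δ: 306, 590, 1006, 1578, 2330, 3286, 4470
Δ²: 284, 416, 572, 752, 956, 1184
Δ³: 132, 156, 180, 204, 228
Δ⁴: 24, 24, 24, 24

2330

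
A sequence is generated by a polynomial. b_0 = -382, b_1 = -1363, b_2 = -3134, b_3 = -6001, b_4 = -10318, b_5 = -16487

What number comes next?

-981  -1771  -2867  -4317  -6169
-790  -1096  -1450  -1852
-306  -354  -402
-48  -48
The fourth differences are constant (-48).
-402 − 48 = -450;  -1852 − 450 = -2302;  -6169 − 2302 = -8471;  -16487 − 8471 = -24958

-24958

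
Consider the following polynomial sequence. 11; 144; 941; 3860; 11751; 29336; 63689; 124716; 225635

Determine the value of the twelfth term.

133, 797, 2919, 7891, 17585, 34353, 61027, 100919
664, 2122, 4972, 9694, 16768, 26674, 39892
1458, 2850, 4722, 7074, 9906, 13218
1392, 1872, 2352, 2832, 3312
480, 480, 480, 480
Constant fifth difference = 480, so extend:
3312 + 480 = 3792;  13218 + 3792 = 17010;  39892 + 17010 = 56902;  100919 + 56902 = 157821;  225635 + 157821 = 383456
3792 + 480 = 4272;  17010 + 4272 = 21282;  56902 + 21282 = 78184;  157821 + 78184 = 236005;  383456 + 236005 = 619461
4272 + 480 = 4752;  21282 + 4752 = 26034;  78184 + 26034 = 104218;  236005 + 104218 = 340223;  619461 + 340223 = 959684

959684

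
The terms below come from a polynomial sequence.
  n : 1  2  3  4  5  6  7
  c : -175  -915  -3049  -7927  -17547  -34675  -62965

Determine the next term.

-107079

Δ: -740, -2134, -4878, -9620, -17128, -28290
Δ²: -1394, -2744, -4742, -7508, -11162
Δ³: -1350, -1998, -2766, -3654
Δ⁴: -648, -768, -888
Δ⁵: -120, -120
Fifth differences constant at -120.
-888 − 120 = -1008;  -3654 − 1008 = -4662;  -11162 − 4662 = -15824;  -28290 − 15824 = -44114;  -62965 − 44114 = -107079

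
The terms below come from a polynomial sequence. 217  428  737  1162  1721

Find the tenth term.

First differences: 211, 309, 425, 559
Second differences: 98, 116, 134
Third differences: 18, 18
Constant third difference = 18, so extend:
134 + 18 = 152;  559 + 152 = 711;  1721 + 711 = 2432
152 + 18 = 170;  711 + 170 = 881;  2432 + 881 = 3313
170 + 18 = 188;  881 + 188 = 1069;  3313 + 1069 = 4382
188 + 18 = 206;  1069 + 206 = 1275;  4382 + 1275 = 5657
206 + 18 = 224;  1275 + 224 = 1499;  5657 + 1499 = 7156

7156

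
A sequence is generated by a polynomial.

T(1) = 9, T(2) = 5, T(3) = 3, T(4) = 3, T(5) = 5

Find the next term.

9

D1: -4 , -2 , 0 , 2
D2: 2 , 2 , 2
Second differences constant at 2.
2 + 2 = 4;  5 + 4 = 9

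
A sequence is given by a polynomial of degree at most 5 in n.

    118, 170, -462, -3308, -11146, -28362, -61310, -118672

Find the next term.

D1: 52 , -632 , -2846 , -7838 , -17216 , -32948 , -57362
D2: -684 , -2214 , -4992 , -9378 , -15732 , -24414
D3: -1530 , -2778 , -4386 , -6354 , -8682
D4: -1248 , -1608 , -1968 , -2328
D5: -360 , -360 , -360
Fifth differences constant at -360.
-2328 − 360 = -2688;  -8682 − 2688 = -11370;  -24414 − 11370 = -35784;  -57362 − 35784 = -93146;  -118672 − 93146 = -211818

-211818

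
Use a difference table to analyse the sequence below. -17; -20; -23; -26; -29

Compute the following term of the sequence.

First differences: -3  -3  -3  -3
First differences constant at -3.
-29 − 3 = -32

-32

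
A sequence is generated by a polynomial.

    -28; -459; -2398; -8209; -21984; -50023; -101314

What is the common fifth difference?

Δ: -431, -1939, -5811, -13775, -28039, -51291
Δ²: -1508, -3872, -7964, -14264, -23252
Δ³: -2364, -4092, -6300, -8988
Δ⁴: -1728, -2208, -2688
Δ⁵: -480, -480

-480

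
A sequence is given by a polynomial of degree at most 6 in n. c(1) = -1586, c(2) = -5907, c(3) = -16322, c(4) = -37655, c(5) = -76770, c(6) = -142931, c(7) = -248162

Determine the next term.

-407607

D1: -4321  -10415  -21333  -39115  -66161  -105231
D2: -6094  -10918  -17782  -27046  -39070
D3: -4824  -6864  -9264  -12024
D4: -2040  -2400  -2760
D5: -360  -360
The fifth differences are constant (-360).
-2760 − 360 = -3120;  -12024 − 3120 = -15144;  -39070 − 15144 = -54214;  -105231 − 54214 = -159445;  -248162 − 159445 = -407607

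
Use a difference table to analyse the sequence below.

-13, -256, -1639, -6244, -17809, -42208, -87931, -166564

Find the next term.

-293269

-243, -1383, -4605, -11565, -24399, -45723, -78633
-1140, -3222, -6960, -12834, -21324, -32910
-2082, -3738, -5874, -8490, -11586
-1656, -2136, -2616, -3096
-480, -480, -480
Fifth differences constant at -480.
-3096 − 480 = -3576;  -11586 − 3576 = -15162;  -32910 − 15162 = -48072;  -78633 − 48072 = -126705;  -166564 − 126705 = -293269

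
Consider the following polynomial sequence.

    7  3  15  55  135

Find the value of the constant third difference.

12

Δ: -4, 12, 40, 80
Δ²: 16, 28, 40
Δ³: 12, 12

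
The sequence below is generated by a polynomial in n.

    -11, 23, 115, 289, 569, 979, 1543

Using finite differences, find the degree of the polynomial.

Δ: 34, 92, 174, 280, 410, 564
Δ²: 58, 82, 106, 130, 154
Δ³: 24, 24, 24, 24
The third differences are constant, so the polynomial has degree 3.

3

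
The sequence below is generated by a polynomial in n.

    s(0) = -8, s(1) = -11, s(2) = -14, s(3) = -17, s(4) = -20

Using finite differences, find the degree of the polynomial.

-3, -3, -3, -3
The first differences are constant, so the polynomial has degree 1.

1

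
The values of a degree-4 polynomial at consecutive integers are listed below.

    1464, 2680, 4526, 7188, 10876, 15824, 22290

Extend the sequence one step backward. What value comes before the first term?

716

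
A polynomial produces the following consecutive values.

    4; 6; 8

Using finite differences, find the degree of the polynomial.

Δ: 2, 2
The first differences are constant, so the polynomial has degree 1.

1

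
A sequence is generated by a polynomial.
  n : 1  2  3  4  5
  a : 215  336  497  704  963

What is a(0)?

121, 161, 207, 259
40, 46, 52
6, 6
The third differences are constant at 6.
Work back: 40 − 6 = 34;  121 − 34 = 87;  215 − 87 = 128

128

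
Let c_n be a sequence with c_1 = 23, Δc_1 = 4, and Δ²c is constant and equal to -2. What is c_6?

23

Build the table forward from the leading diagonal:
Second differences: -2, -2, -2, -2, -2, -2
First differences: 4, 2, 0, -2, -4, -6
c: 23, 27, 29, 29, 27, 23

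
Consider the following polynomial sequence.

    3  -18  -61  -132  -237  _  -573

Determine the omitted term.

-382

Using the first 5 terms:
First differences: -21  -43  -71  -105
Second differences: -22  -28  -34
Third differences: -6  -6
Constant third difference = -6.
Extend forward: -34 − 6 = -40;  -105 − 40 = -145;  -237 − 145 = -382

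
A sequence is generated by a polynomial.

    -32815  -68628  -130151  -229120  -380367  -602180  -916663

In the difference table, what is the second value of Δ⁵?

First differences: -35813, -61523, -98969, -151247, -221813, -314483
Second differences: -25710, -37446, -52278, -70566, -92670
Third differences: -11736, -14832, -18288, -22104
Fourth differences: -3096, -3456, -3816
Fifth differences: -360, -360

-360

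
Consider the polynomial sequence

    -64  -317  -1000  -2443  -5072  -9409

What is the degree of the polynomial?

4

-253, -683, -1443, -2629, -4337
-430, -760, -1186, -1708
-330, -426, -522
-96, -96
The fourth differences are constant, so the polynomial has degree 4.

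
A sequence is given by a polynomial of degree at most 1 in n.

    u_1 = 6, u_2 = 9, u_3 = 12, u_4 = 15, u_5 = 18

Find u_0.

Δ: 3, 3, 3, 3
The first differences are constant at 3.
Work back: 6 − 3 = 3

3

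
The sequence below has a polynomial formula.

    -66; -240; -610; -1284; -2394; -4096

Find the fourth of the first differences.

-1110

Δ: -174, -370, -674, -1110, -1702
Δ²: -196, -304, -436, -592
Δ³: -108, -132, -156
Δ⁴: -24, -24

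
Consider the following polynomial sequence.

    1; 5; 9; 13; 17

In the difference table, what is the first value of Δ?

D1: 4, 4, 4, 4

4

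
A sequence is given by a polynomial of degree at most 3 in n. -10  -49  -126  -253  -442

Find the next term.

First differences: -39 , -77 , -127 , -189
Second differences: -38 , -50 , -62
Third differences: -12 , -12
Constant third difference = -12, so extend:
-62 − 12 = -74;  -189 − 74 = -263;  -442 − 263 = -705

-705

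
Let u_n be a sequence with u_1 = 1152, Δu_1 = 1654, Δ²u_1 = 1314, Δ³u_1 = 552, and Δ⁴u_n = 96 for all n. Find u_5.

17956

Build the table forward from the leading diagonal:
Fourth differences: 96, 96, 96, 96, 96
Third differences: 552, 648, 744, 840, 936
Second differences: 1314, 1866, 2514, 3258, 4098
First differences: 1654, 2968, 4834, 7348, 10606
u: 1152, 2806, 5774, 10608, 17956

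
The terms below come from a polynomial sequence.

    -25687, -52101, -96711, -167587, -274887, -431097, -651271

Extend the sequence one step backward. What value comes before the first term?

-11247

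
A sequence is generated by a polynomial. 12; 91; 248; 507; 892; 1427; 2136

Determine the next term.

D1: 79, 157, 259, 385, 535, 709
D2: 78, 102, 126, 150, 174
D3: 24, 24, 24, 24
Third differences constant at 24.
174 + 24 = 198;  709 + 198 = 907;  2136 + 907 = 3043

3043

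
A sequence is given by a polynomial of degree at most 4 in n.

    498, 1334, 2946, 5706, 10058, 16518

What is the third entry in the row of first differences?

First differences: 836, 1612, 2760, 4352, 6460
Second differences: 776, 1148, 1592, 2108
Third differences: 372, 444, 516
Fourth differences: 72, 72

2760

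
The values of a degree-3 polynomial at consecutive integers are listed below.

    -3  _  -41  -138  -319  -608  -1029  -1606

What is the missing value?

-4

Using the last 6 terms:
Δ: -97, -181, -289, -421, -577
Δ²: -84, -108, -132, -156
Δ³: -24, -24, -24
Constant third difference = -24.
Extend backward: -84 + 24 = -60;  -97 + 60 = -37;  -41 + 37 = -4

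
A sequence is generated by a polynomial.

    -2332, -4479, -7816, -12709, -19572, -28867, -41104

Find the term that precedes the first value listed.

D1: -2147, -3337, -4893, -6863, -9295, -12237
D2: -1190, -1556, -1970, -2432, -2942
D3: -366, -414, -462, -510
D4: -48, -48, -48
The fourth differences are constant at -48.
Work back: -366 + 48 = -318;  -1190 + 318 = -872;  -2147 + 872 = -1275;  -2332 + 1275 = -1057

-1057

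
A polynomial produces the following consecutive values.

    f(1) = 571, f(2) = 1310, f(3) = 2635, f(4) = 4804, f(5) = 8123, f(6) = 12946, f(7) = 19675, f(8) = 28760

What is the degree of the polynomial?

4

Δ: 739, 1325, 2169, 3319, 4823, 6729, 9085
Δ²: 586, 844, 1150, 1504, 1906, 2356
Δ³: 258, 306, 354, 402, 450
Δ⁴: 48, 48, 48, 48
The fourth differences are constant, so the polynomial has degree 4.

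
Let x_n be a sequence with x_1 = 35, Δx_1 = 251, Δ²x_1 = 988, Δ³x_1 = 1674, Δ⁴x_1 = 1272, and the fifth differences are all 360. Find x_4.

Build the table forward from the leading diagonal:
D5: 360  360  360  360
D4: 1272  1632  1992  2352
D3: 1674  2946  4578  6570
D2: 988  2662  5608  10186
D1: 251  1239  3901  9509
x: 35  286  1525  5426

5426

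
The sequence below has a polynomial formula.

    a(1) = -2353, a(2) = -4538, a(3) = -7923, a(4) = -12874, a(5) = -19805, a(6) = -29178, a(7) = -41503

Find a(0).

-1050

Δ: -2185  -3385  -4951  -6931  -9373  -12325
Δ²: -1200  -1566  -1980  -2442  -2952
Δ³: -366  -414  -462  -510
Δ⁴: -48  -48  -48
The fourth differences are constant at -48.
Work back: -366 + 48 = -318;  -1200 + 318 = -882;  -2185 + 882 = -1303;  -2353 + 1303 = -1050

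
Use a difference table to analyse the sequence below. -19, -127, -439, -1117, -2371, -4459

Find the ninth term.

-19027

-108, -312, -678, -1254, -2088
-204, -366, -576, -834
-162, -210, -258
-48, -48
The fourth differences are constant (-48).
-258 − 48 = -306;  -834 − 306 = -1140;  -2088 − 1140 = -3228;  -4459 − 3228 = -7687
-306 − 48 = -354;  -1140 − 354 = -1494;  -3228 − 1494 = -4722;  -7687 − 4722 = -12409
-354 − 48 = -402;  -1494 − 402 = -1896;  -4722 − 1896 = -6618;  -12409 − 6618 = -19027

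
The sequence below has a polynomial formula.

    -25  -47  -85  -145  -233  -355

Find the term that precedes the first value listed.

-13

First differences: -22  -38  -60  -88  -122
Second differences: -16  -22  -28  -34
Third differences: -6  -6  -6
The third differences are constant at -6.
Work back: -16 + 6 = -10;  -22 + 10 = -12;  -25 + 12 = -13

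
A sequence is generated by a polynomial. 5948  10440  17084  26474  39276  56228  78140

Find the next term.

D1: 4492  6644  9390  12802  16952  21912
D2: 2152  2746  3412  4150  4960
D3: 594  666  738  810
D4: 72  72  72
Constant fourth difference = 72, so extend:
810 + 72 = 882;  4960 + 882 = 5842;  21912 + 5842 = 27754;  78140 + 27754 = 105894

105894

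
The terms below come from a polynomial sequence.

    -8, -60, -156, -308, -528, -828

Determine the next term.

-1220

-52  -96  -152  -220  -300
-44  -56  -68  -80
-12  -12  -12
Third differences constant at -12.
-80 − 12 = -92;  -300 − 92 = -392;  -828 − 392 = -1220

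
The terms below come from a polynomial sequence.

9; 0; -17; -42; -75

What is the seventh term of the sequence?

-165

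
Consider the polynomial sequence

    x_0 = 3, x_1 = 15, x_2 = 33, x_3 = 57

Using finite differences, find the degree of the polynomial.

Δ: 12, 18, 24
Δ²: 6, 6
The second differences are constant, so the polynomial has degree 2.

2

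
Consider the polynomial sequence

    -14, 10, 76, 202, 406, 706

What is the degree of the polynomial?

D1: 24, 66, 126, 204, 300
D2: 42, 60, 78, 96
D3: 18, 18, 18
The third differences are constant, so the polynomial has degree 3.

3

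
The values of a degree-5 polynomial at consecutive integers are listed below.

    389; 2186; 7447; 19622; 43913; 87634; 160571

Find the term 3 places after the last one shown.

697178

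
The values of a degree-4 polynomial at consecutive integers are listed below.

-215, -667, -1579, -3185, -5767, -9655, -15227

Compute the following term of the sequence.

-22909

Δ: -452 , -912 , -1606 , -2582 , -3888 , -5572
Δ²: -460 , -694 , -976 , -1306 , -1684
Δ³: -234 , -282 , -330 , -378
Δ⁴: -48 , -48 , -48
Fourth differences constant at -48.
-378 − 48 = -426;  -1684 − 426 = -2110;  -5572 − 2110 = -7682;  -15227 − 7682 = -22909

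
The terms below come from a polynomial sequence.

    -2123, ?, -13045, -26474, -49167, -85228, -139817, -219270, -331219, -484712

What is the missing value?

-5712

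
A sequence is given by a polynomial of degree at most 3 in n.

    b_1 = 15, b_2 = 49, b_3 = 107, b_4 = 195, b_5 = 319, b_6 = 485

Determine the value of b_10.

First differences: 34, 58, 88, 124, 166
Second differences: 24, 30, 36, 42
Third differences: 6, 6, 6
Constant third difference = 6, so extend:
42 + 6 = 48;  166 + 48 = 214;  485 + 214 = 699
48 + 6 = 54;  214 + 54 = 268;  699 + 268 = 967
54 + 6 = 60;  268 + 60 = 328;  967 + 328 = 1295
60 + 6 = 66;  328 + 66 = 394;  1295 + 394 = 1689

1689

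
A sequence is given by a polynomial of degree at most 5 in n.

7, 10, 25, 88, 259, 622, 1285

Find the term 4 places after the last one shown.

9937

D1: 3, 15, 63, 171, 363, 663
D2: 12, 48, 108, 192, 300
D3: 36, 60, 84, 108
D4: 24, 24, 24
Constant fourth difference = 24, so extend:
108 + 24 = 132;  300 + 132 = 432;  663 + 432 = 1095;  1285 + 1095 = 2380
132 + 24 = 156;  432 + 156 = 588;  1095 + 588 = 1683;  2380 + 1683 = 4063
156 + 24 = 180;  588 + 180 = 768;  1683 + 768 = 2451;  4063 + 2451 = 6514
180 + 24 = 204;  768 + 204 = 972;  2451 + 972 = 3423;  6514 + 3423 = 9937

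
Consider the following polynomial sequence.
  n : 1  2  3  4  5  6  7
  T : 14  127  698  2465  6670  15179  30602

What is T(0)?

D1: 113, 571, 1767, 4205, 8509, 15423
D2: 458, 1196, 2438, 4304, 6914
D3: 738, 1242, 1866, 2610
D4: 504, 624, 744
D5: 120, 120
The fifth differences are constant at 120.
Work back: 504 − 120 = 384;  738 − 384 = 354;  458 − 354 = 104;  113 − 104 = 9;  14 − 9 = 5

5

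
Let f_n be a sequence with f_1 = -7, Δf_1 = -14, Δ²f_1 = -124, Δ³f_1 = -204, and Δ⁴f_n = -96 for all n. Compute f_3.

-159

Build the table forward from the leading diagonal:
D4: -96  -96  -96
D3: -204  -300  -396
D2: -124  -328  -628
D1: -14  -138  -466
f: -7  -21  -159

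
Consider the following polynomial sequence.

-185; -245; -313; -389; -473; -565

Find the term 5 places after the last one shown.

-1145

Δ: -60 , -68 , -76 , -84 , -92
Δ²: -8 , -8 , -8 , -8
Constant second difference = -8, so extend:
-92 − 8 = -100;  -565 − 100 = -665
-100 − 8 = -108;  -665 − 108 = -773
-108 − 8 = -116;  -773 − 116 = -889
-116 − 8 = -124;  -889 − 124 = -1013
-124 − 8 = -132;  -1013 − 132 = -1145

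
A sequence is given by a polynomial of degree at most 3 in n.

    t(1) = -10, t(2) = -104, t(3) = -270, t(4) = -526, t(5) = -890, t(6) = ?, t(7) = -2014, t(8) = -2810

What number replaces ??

Using the first 5 terms:
D1: -94, -166, -256, -364
D2: -72, -90, -108
D3: -18, -18
Constant third difference = -18.
Extend forward: -108 − 18 = -126;  -364 − 126 = -490;  -890 − 490 = -1380

-1380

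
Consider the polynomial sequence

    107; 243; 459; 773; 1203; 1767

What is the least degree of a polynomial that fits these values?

3

D1: 136, 216, 314, 430, 564
D2: 80, 98, 116, 134
D3: 18, 18, 18
The third differences are constant, so the polynomial has degree 3.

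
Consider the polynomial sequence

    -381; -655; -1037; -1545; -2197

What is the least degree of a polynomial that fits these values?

3

First differences: -274, -382, -508, -652
Second differences: -108, -126, -144
Third differences: -18, -18
The third differences are constant, so the polynomial has degree 3.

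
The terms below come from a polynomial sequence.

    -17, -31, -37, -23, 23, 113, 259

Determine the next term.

First differences: -14 , -6 , 14 , 46 , 90 , 146
Second differences: 8 , 20 , 32 , 44 , 56
Third differences: 12 , 12 , 12 , 12
Third differences constant at 12.
56 + 12 = 68;  146 + 68 = 214;  259 + 214 = 473

473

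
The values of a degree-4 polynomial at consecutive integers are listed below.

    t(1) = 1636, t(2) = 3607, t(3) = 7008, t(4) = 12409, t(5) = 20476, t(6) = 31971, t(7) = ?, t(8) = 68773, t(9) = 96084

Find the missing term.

Using the first 6 terms:
Δ: 1971  3401  5401  8067  11495
Δ²: 1430  2000  2666  3428
Δ³: 570  666  762
Δ⁴: 96  96
Constant fourth difference = 96.
Extend forward: 762 + 96 = 858;  3428 + 858 = 4286;  11495 + 4286 = 15781;  31971 + 15781 = 47752

47752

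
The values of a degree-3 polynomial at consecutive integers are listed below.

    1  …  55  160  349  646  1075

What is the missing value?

Using the last 5 terms:
D1: 105  189  297  429
D2: 84  108  132
D3: 24  24
Constant third difference = 24.
Extend backward: 84 − 24 = 60;  105 − 60 = 45;  55 − 45 = 10

10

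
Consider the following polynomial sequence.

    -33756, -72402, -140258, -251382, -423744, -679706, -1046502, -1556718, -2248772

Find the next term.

Δ: -38646  -67856  -111124  -172362  -255962  -366796  -510216  -692054
Δ²: -29210  -43268  -61238  -83600  -110834  -143420  -181838
Δ³: -14058  -17970  -22362  -27234  -32586  -38418
Δ⁴: -3912  -4392  -4872  -5352  -5832
Δ⁵: -480  -480  -480  -480
Fifth differences constant at -480.
-5832 − 480 = -6312;  -38418 − 6312 = -44730;  -181838 − 44730 = -226568;  -692054 − 226568 = -918622;  -2248772 − 918622 = -3167394

-3167394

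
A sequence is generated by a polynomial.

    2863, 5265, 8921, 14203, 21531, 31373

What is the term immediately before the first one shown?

1391

2402, 3656, 5282, 7328, 9842
1254, 1626, 2046, 2514
372, 420, 468
48, 48
The fourth differences are constant at 48.
Work back: 372 − 48 = 324;  1254 − 324 = 930;  2402 − 930 = 1472;  2863 − 1472 = 1391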